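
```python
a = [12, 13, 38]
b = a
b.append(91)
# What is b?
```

After line 1: a = [12, 13, 38]
After line 2 (b = a is an alias, same object): a = [12, 13, 38], b = [12, 13, 38]
After line 3 (b.append mutates the shared list): a = [12, 13, 38, 91], b = [12, 13, 38, 91]

[12, 13, 38, 91]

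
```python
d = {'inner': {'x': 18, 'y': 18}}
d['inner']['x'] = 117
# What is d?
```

After line 1: d = {'inner': {'x': 18, 'y': 18}}
After line 2 (inner x overwritten): d = {'inner': {'x': 117, 'y': 18}}

{'inner': {'x': 117, 'y': 18}}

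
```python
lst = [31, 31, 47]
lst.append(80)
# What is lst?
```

[31, 31, 47, 80]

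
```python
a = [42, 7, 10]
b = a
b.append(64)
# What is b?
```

After line 1: a = [42, 7, 10]
After line 2 (b = a is an alias, same object): a = [42, 7, 10], b = [42, 7, 10]
After line 3 (b.append mutates the shared list): a = [42, 7, 10, 64], b = [42, 7, 10, 64]

[42, 7, 10, 64]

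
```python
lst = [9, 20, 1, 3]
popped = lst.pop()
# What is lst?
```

[9, 20, 1]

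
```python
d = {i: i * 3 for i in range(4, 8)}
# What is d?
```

{4: 12, 5: 15, 6: 18, 7: 21}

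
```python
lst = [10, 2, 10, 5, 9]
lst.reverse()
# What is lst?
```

[9, 5, 10, 2, 10]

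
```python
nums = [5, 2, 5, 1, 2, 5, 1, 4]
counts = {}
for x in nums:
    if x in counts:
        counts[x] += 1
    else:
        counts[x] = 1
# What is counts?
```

Initial: counts = {}, nums = [5, 2, 5, 1, 2, 5, 1, 4]
See 5: counts = {5: 1}
See 2: counts = {5: 1, 2: 1}
See 5: counts = {5: 2, 2: 1}
See 1: counts = {5: 2, 2: 1, 1: 1}
See 2: counts = {5: 2, 2: 2, 1: 1}
See 5: counts = {5: 3, 2: 2, 1: 1}
See 1: counts = {5: 3, 2: 2, 1: 2}
See 4: counts = {5: 3, 2: 2, 1: 2, 4: 1}

{5: 3, 2: 2, 1: 2, 4: 1}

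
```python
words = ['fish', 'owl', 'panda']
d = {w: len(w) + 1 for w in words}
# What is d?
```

{'fish': 5, 'owl': 4, 'panda': 6}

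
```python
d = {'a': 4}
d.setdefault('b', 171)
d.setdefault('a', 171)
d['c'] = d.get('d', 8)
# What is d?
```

After line 1: d = {'a': 4}
After line 2 (setdefault adds 'b'=171): d = {'a': 4, 'b': 171}
After line 3 (setdefault 'a' no-op, already exists): d = {'a': 4, 'b': 171}
After line 4 (get('d', 8) returns default since 'd' not in d): d = {'a': 4, 'b': 171, 'c': 8}

{'a': 4, 'b': 171, 'c': 8}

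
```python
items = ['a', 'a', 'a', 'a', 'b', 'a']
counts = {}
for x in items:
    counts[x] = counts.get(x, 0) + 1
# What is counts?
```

Initial: counts = {}, items = ['a', 'a', 'a', 'a', 'b', 'a']
See 'a': counts = {'a': 1}
See 'a': counts = {'a': 2}
See 'a': counts = {'a': 3}
See 'a': counts = {'a': 4}
See 'b': counts = {'a': 4, 'b': 1}
See 'a': counts = {'a': 5, 'b': 1}

{'a': 5, 'b': 1}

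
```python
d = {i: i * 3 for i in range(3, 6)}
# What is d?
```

{3: 9, 4: 12, 5: 15}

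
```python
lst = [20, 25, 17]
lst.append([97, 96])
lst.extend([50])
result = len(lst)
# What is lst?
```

After line 1: lst = [20, 25, 17]
After line 2 (append adds [97, 96] as single element): lst = [20, 25, 17, [97, 96]]
After line 3 (extend unpacks [50], adds 50): lst = [20, 25, 17, [97, 96], 50]
After line 4: result = len(lst) = 5

[20, 25, 17, [97, 96], 50]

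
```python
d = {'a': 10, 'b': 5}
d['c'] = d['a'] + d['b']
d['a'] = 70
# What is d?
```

After line 1: d = {'a': 10, 'b': 5}
After line 2 (d['c'] = 10 + 5): d = {'a': 10, 'b': 5, 'c': 15}
After line 3: d = {'a': 70, 'b': 5, 'c': 15}

{'a': 70, 'b': 5, 'c': 15}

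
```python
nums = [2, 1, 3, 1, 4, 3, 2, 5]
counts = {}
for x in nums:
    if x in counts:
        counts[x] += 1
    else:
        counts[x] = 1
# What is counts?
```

Initial: counts = {}, nums = [2, 1, 3, 1, 4, 3, 2, 5]
See 2: counts = {2: 1}
See 1: counts = {2: 1, 1: 1}
See 3: counts = {2: 1, 1: 1, 3: 1}
See 1: counts = {2: 1, 1: 2, 3: 1}
See 4: counts = {2: 1, 1: 2, 3: 1, 4: 1}
See 3: counts = {2: 1, 1: 2, 3: 2, 4: 1}
See 2: counts = {2: 2, 1: 2, 3: 2, 4: 1}
See 5: counts = {2: 2, 1: 2, 3: 2, 4: 1, 5: 1}

{2: 2, 1: 2, 3: 2, 4: 1, 5: 1}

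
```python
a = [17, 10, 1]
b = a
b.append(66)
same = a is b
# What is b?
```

After line 1: a = [17, 10, 1]
After line 2 (b = a is an alias, same object): a = [17, 10, 1], b = [17, 10, 1]
After line 3 (b.append mutates the shared list): a = [17, 10, 1, 66], b = [17, 10, 1, 66]
After line 4 (same = a is b; same object -> True): same = True

[17, 10, 1, 66]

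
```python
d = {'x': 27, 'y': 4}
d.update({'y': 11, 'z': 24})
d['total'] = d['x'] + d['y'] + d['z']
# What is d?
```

After line 1: d = {'x': 27, 'y': 4}
After line 2 (y overwritten, z added): d = {'x': 27, 'y': 11, 'z': 24}
After line 3 (total = 27 + 11 + 24 = 62): d = {'x': 27, 'y': 11, 'z': 24, 'total': 62}

{'x': 27, 'y': 11, 'z': 24, 'total': 62}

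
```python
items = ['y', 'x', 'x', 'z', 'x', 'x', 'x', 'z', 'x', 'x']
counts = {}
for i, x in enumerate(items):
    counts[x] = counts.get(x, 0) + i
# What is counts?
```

Initial: counts = {}, items = ['y', 'x', 'x', 'z', 'x', 'x', 'x', 'z', 'x', 'x']
i=0, x='y': counts = {'y': 0}
i=1, x='x': counts = {'y': 0, 'x': 1}
i=2, x='x': counts = {'y': 0, 'x': 3}
i=3, x='z': counts = {'y': 0, 'x': 3, 'z': 3}
i=4, x='x': counts = {'y': 0, 'x': 7, 'z': 3}
i=5, x='x': counts = {'y': 0, 'x': 12, 'z': 3}
i=6, x='x': counts = {'y': 0, 'x': 18, 'z': 3}
i=7, x='z': counts = {'y': 0, 'x': 18, 'z': 10}
i=8, x='x': counts = {'y': 0, 'x': 26, 'z': 10}
i=9, x='x': counts = {'y': 0, 'x': 35, 'z': 10}

{'y': 0, 'x': 35, 'z': 10}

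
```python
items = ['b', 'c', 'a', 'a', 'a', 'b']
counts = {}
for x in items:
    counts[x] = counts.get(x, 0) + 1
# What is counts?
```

Initial: counts = {}, items = ['b', 'c', 'a', 'a', 'a', 'b']
See 'b': counts = {'b': 1}
See 'c': counts = {'b': 1, 'c': 1}
See 'a': counts = {'b': 1, 'c': 1, 'a': 1}
See 'a': counts = {'b': 1, 'c': 1, 'a': 2}
See 'a': counts = {'b': 1, 'c': 1, 'a': 3}
See 'b': counts = {'b': 2, 'c': 1, 'a': 3}

{'b': 2, 'c': 1, 'a': 3}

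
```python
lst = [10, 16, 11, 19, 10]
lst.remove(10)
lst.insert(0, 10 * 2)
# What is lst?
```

After line 1: lst = [10, 16, 11, 19, 10]
After line 2 (remove first 10): lst = [16, 11, 19, 10]
After line 3 (insert 20 at index 0): lst = [20, 16, 11, 19, 10]

[20, 16, 11, 19, 10]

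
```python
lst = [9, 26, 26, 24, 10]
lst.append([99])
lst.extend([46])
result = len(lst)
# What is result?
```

After line 1: lst = [9, 26, 26, 24, 10]
After line 2 (append adds [99] as single element): lst = [9, 26, 26, 24, 10, [99]]
After line 3 (extend unpacks [46], adds 46): lst = [9, 26, 26, 24, 10, [99], 46]
After line 4: result = len(lst) = 7

7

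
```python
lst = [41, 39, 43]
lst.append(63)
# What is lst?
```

[41, 39, 43, 63]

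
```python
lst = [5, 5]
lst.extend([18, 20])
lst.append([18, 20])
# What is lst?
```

After line 1: lst = [5, 5]
After line 2 (extend unpacks [18, 20]): lst = [5, 5, 18, 20]
After line 3 (append adds [18, 20] as single element): lst = [5, 5, 18, 20, [18, 20]]

[5, 5, 18, 20, [18, 20]]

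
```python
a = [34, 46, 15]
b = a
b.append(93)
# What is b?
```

After line 1: a = [34, 46, 15]
After line 2 (b = a is an alias, same object): a = [34, 46, 15], b = [34, 46, 15]
After line 3 (b.append mutates the shared list): a = [34, 46, 15, 93], b = [34, 46, 15, 93]

[34, 46, 15, 93]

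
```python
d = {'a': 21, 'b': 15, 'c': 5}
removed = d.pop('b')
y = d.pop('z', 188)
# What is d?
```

After line 1: d = {'a': 21, 'b': 15, 'c': 5}
After line 2 (pop 'b' returns 15): d = {'a': 21, 'c': 5}, removed = 15
After line 3 (pop 'z' missing, returns default 188): d = {'a': 21, 'c': 5}, y = 188

{'a': 21, 'c': 5}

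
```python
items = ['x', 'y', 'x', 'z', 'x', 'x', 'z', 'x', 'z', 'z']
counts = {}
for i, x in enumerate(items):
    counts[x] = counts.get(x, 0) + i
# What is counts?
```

Initial: counts = {}, items = ['x', 'y', 'x', 'z', 'x', 'x', 'z', 'x', 'z', 'z']
i=0, x='x': counts = {'x': 0}
i=1, x='y': counts = {'x': 0, 'y': 1}
i=2, x='x': counts = {'x': 2, 'y': 1}
i=3, x='z': counts = {'x': 2, 'y': 1, 'z': 3}
i=4, x='x': counts = {'x': 6, 'y': 1, 'z': 3}
i=5, x='x': counts = {'x': 11, 'y': 1, 'z': 3}
i=6, x='z': counts = {'x': 11, 'y': 1, 'z': 9}
i=7, x='x': counts = {'x': 18, 'y': 1, 'z': 9}
i=8, x='z': counts = {'x': 18, 'y': 1, 'z': 17}
i=9, x='z': counts = {'x': 18, 'y': 1, 'z': 26}

{'x': 18, 'y': 1, 'z': 26}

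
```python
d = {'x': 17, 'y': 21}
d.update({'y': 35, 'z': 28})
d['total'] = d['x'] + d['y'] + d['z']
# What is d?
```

After line 1: d = {'x': 17, 'y': 21}
After line 2 (y overwritten, z added): d = {'x': 17, 'y': 35, 'z': 28}
After line 3 (total = 17 + 35 + 28 = 80): d = {'x': 17, 'y': 35, 'z': 28, 'total': 80}

{'x': 17, 'y': 35, 'z': 28, 'total': 80}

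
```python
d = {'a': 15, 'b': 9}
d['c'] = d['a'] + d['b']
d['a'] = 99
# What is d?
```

After line 1: d = {'a': 15, 'b': 9}
After line 2 (d['c'] = 15 + 9): d = {'a': 15, 'b': 9, 'c': 24}
After line 3: d = {'a': 99, 'b': 9, 'c': 24}

{'a': 99, 'b': 9, 'c': 24}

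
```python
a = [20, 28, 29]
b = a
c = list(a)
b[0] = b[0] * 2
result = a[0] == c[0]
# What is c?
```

After line 1: a = [20, 28, 29]
After line 2 (b = a, alias): a = [20, 28, 29], b = [20, 28, 29]
After line 3 (c = list(a) is a copy, new object): c = [20, 28, 29]
After line 4 (b[0] = 20 * 2 = 40; mutates shared a/b): a = b = [40, 28, 29], c = [20, 28, 29]
After line 5 (a[0] = 40, c[0] = 20; result = False)

[20, 28, 29]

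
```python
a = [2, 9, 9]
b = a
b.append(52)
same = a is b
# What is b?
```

After line 1: a = [2, 9, 9]
After line 2 (b = a is an alias, same object): a = [2, 9, 9], b = [2, 9, 9]
After line 3 (b.append mutates the shared list): a = [2, 9, 9, 52], b = [2, 9, 9, 52]
After line 4 (same = a is b; same object -> True): same = True

[2, 9, 9, 52]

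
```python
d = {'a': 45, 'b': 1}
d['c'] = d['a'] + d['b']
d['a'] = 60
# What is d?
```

After line 1: d = {'a': 45, 'b': 1}
After line 2 (d['c'] = 45 + 1): d = {'a': 45, 'b': 1, 'c': 46}
After line 3: d = {'a': 60, 'b': 1, 'c': 46}

{'a': 60, 'b': 1, 'c': 46}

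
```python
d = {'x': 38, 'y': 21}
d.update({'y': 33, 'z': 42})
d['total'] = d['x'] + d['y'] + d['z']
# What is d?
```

After line 1: d = {'x': 38, 'y': 21}
After line 2 (y overwritten, z added): d = {'x': 38, 'y': 33, 'z': 42}
After line 3 (total = 38 + 33 + 42 = 113): d = {'x': 38, 'y': 33, 'z': 42, 'total': 113}

{'x': 38, 'y': 33, 'z': 42, 'total': 113}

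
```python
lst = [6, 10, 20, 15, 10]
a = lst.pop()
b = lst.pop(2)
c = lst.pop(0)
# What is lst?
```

After line 1: lst = [6, 10, 20, 15, 10]
After line 2 (pop() -> a = 10): lst = [6, 10, 20, 15]
After line 3 (pop(2) -> b = 20): lst = [6, 10, 15]
After line 4 (pop(0) -> c = 6): lst = [10, 15]

[10, 15]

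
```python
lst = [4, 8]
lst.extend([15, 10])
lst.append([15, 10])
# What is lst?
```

After line 1: lst = [4, 8]
After line 2 (extend unpacks [15, 10]): lst = [4, 8, 15, 10]
After line 3 (append adds [15, 10] as single element): lst = [4, 8, 15, 10, [15, 10]]

[4, 8, 15, 10, [15, 10]]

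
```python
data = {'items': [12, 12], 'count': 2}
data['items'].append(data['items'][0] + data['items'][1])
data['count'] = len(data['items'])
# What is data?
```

After line 1: data = {'items': [12, 12], 'count': 2}
After line 2 (append 12 + 12 = 24): data = {'items': [12, 12, 24], 'count': 2}
After line 3 (count = len(items) = 3): data = {'items': [12, 12, 24], 'count': 3}

{'items': [12, 12, 24], 'count': 3}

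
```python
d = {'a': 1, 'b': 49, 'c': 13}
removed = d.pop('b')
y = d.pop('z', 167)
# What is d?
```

After line 1: d = {'a': 1, 'b': 49, 'c': 13}
After line 2 (pop 'b' returns 49): d = {'a': 1, 'c': 13}, removed = 49
After line 3 (pop 'z' missing, returns default 167): d = {'a': 1, 'c': 13}, y = 167

{'a': 1, 'c': 13}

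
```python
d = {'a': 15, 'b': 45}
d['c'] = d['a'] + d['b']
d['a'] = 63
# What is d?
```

After line 1: d = {'a': 15, 'b': 45}
After line 2 (d['c'] = 15 + 45): d = {'a': 15, 'b': 45, 'c': 60}
After line 3: d = {'a': 63, 'b': 45, 'c': 60}

{'a': 63, 'b': 45, 'c': 60}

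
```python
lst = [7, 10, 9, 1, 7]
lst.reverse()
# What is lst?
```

[7, 1, 9, 10, 7]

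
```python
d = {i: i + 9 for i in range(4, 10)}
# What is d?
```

{4: 13, 5: 14, 6: 15, 7: 16, 8: 17, 9: 18}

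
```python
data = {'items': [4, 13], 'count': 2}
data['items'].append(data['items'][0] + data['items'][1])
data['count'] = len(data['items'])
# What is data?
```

After line 1: data = {'items': [4, 13], 'count': 2}
After line 2 (append 4 + 13 = 17): data = {'items': [4, 13, 17], 'count': 2}
After line 3 (count = len(items) = 3): data = {'items': [4, 13, 17], 'count': 3}

{'items': [4, 13, 17], 'count': 3}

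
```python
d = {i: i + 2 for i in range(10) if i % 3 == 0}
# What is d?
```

{0: 2, 3: 5, 6: 8, 9: 11}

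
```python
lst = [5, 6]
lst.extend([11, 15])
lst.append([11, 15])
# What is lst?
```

After line 1: lst = [5, 6]
After line 2 (extend unpacks [11, 15]): lst = [5, 6, 11, 15]
After line 3 (append adds [11, 15] as single element): lst = [5, 6, 11, 15, [11, 15]]

[5, 6, 11, 15, [11, 15]]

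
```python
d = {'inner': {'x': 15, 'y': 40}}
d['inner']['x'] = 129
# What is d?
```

After line 1: d = {'inner': {'x': 15, 'y': 40}}
After line 2 (inner x overwritten): d = {'inner': {'x': 129, 'y': 40}}

{'inner': {'x': 129, 'y': 40}}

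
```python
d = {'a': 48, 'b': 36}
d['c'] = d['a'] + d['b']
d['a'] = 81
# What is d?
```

After line 1: d = {'a': 48, 'b': 36}
After line 2 (d['c'] = 48 + 36): d = {'a': 48, 'b': 36, 'c': 84}
After line 3: d = {'a': 81, 'b': 36, 'c': 84}

{'a': 81, 'b': 36, 'c': 84}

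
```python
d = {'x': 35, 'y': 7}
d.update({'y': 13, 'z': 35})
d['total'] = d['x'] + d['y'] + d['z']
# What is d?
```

After line 1: d = {'x': 35, 'y': 7}
After line 2 (y overwritten, z added): d = {'x': 35, 'y': 13, 'z': 35}
After line 3 (total = 35 + 13 + 35 = 83): d = {'x': 35, 'y': 13, 'z': 35, 'total': 83}

{'x': 35, 'y': 13, 'z': 35, 'total': 83}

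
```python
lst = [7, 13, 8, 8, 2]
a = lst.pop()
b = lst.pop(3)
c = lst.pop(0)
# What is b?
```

After line 1: lst = [7, 13, 8, 8, 2]
After line 2 (pop() -> a = 2): lst = [7, 13, 8, 8]
After line 3 (pop(3) -> b = 8): lst = [7, 13, 8]
After line 4 (pop(0) -> c = 7): lst = [13, 8]

8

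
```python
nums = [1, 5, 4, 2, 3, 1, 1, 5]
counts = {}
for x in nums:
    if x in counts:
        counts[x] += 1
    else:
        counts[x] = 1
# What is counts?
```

Initial: counts = {}, nums = [1, 5, 4, 2, 3, 1, 1, 5]
See 1: counts = {1: 1}
See 5: counts = {1: 1, 5: 1}
See 4: counts = {1: 1, 5: 1, 4: 1}
See 2: counts = {1: 1, 5: 1, 4: 1, 2: 1}
See 3: counts = {1: 1, 5: 1, 4: 1, 2: 1, 3: 1}
See 1: counts = {1: 2, 5: 1, 4: 1, 2: 1, 3: 1}
See 1: counts = {1: 3, 5: 1, 4: 1, 2: 1, 3: 1}
See 5: counts = {1: 3, 5: 2, 4: 1, 2: 1, 3: 1}

{1: 3, 5: 2, 4: 1, 2: 1, 3: 1}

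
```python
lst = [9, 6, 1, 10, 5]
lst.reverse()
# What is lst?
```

[5, 10, 1, 6, 9]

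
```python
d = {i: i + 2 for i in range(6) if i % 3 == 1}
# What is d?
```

{1: 3, 4: 6}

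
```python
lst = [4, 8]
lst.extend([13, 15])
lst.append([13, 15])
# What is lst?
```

After line 1: lst = [4, 8]
After line 2 (extend unpacks [13, 15]): lst = [4, 8, 13, 15]
After line 3 (append adds [13, 15] as single element): lst = [4, 8, 13, 15, [13, 15]]

[4, 8, 13, 15, [13, 15]]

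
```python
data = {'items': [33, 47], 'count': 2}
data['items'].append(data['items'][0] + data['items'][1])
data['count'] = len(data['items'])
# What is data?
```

After line 1: data = {'items': [33, 47], 'count': 2}
After line 2 (append 33 + 47 = 80): data = {'items': [33, 47, 80], 'count': 2}
After line 3 (count = len(items) = 3): data = {'items': [33, 47, 80], 'count': 3}

{'items': [33, 47, 80], 'count': 3}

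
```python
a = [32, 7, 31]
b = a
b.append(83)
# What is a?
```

After line 1: a = [32, 7, 31]
After line 2 (b = a is an alias, same object): a = [32, 7, 31], b = [32, 7, 31]
After line 3 (b.append mutates the shared list): a = [32, 7, 31, 83], b = [32, 7, 31, 83]

[32, 7, 31, 83]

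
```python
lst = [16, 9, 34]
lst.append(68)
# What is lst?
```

[16, 9, 34, 68]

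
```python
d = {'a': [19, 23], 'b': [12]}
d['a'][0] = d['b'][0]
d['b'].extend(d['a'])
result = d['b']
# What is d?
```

After line 1: d = {'a': [19, 23], 'b': [12]}
After line 2 (a[0] = b[0] = 12): d = {'a': [12, 23], 'b': [12]}
After line 3 (b.extend(a) appends [12, 23]): d = {'a': [12, 23], 'b': [12, 12, 23]}
After line 4: result = d['b'] = [12, 12, 23]

{'a': [12, 23], 'b': [12, 12, 23]}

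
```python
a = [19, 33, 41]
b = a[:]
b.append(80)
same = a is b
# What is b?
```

After line 1: a = [19, 33, 41]
After line 2 (b = a[:] is a shallow copy, new object): a = [19, 33, 41], b = [19, 33, 41]
After line 3 (append only mutates b): a = [19, 33, 41], b = [19, 33, 41, 80]
After line 4 (same = a is b; different objects -> False): same = False

[19, 33, 41, 80]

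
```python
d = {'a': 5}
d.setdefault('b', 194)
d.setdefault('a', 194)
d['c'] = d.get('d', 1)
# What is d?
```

After line 1: d = {'a': 5}
After line 2 (setdefault adds 'b'=194): d = {'a': 5, 'b': 194}
After line 3 (setdefault 'a' no-op, already exists): d = {'a': 5, 'b': 194}
After line 4 (get('d', 1) returns default since 'd' not in d): d = {'a': 5, 'b': 194, 'c': 1}

{'a': 5, 'b': 194, 'c': 1}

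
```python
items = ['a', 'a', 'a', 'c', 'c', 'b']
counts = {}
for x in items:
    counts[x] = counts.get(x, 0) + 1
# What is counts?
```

Initial: counts = {}, items = ['a', 'a', 'a', 'c', 'c', 'b']
See 'a': counts = {'a': 1}
See 'a': counts = {'a': 2}
See 'a': counts = {'a': 3}
See 'c': counts = {'a': 3, 'c': 1}
See 'c': counts = {'a': 3, 'c': 2}
See 'b': counts = {'a': 3, 'c': 2, 'b': 1}

{'a': 3, 'c': 2, 'b': 1}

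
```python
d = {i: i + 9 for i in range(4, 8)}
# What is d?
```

{4: 13, 5: 14, 6: 15, 7: 16}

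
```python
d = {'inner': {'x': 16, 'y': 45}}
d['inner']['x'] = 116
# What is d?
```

After line 1: d = {'inner': {'x': 16, 'y': 45}}
After line 2 (inner x overwritten): d = {'inner': {'x': 116, 'y': 45}}

{'inner': {'x': 116, 'y': 45}}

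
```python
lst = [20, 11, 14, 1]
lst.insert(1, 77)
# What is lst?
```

[20, 77, 11, 14, 1]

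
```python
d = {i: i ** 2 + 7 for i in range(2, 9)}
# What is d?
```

{2: 11, 3: 16, 4: 23, 5: 32, 6: 43, 7: 56, 8: 71}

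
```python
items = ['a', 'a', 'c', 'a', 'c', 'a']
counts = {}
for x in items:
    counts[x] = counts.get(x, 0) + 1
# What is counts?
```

Initial: counts = {}, items = ['a', 'a', 'c', 'a', 'c', 'a']
See 'a': counts = {'a': 1}
See 'a': counts = {'a': 2}
See 'c': counts = {'a': 2, 'c': 1}
See 'a': counts = {'a': 3, 'c': 1}
See 'c': counts = {'a': 3, 'c': 2}
See 'a': counts = {'a': 4, 'c': 2}

{'a': 4, 'c': 2}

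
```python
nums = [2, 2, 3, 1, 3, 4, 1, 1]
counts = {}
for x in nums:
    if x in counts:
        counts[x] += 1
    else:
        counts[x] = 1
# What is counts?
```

Initial: counts = {}, nums = [2, 2, 3, 1, 3, 4, 1, 1]
See 2: counts = {2: 1}
See 2: counts = {2: 2}
See 3: counts = {2: 2, 3: 1}
See 1: counts = {2: 2, 3: 1, 1: 1}
See 3: counts = {2: 2, 3: 2, 1: 1}
See 4: counts = {2: 2, 3: 2, 1: 1, 4: 1}
See 1: counts = {2: 2, 3: 2, 1: 2, 4: 1}
See 1: counts = {2: 2, 3: 2, 1: 3, 4: 1}

{2: 2, 3: 2, 1: 3, 4: 1}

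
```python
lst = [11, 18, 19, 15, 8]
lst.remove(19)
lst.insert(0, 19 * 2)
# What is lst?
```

After line 1: lst = [11, 18, 19, 15, 8]
After line 2 (remove first 19): lst = [11, 18, 15, 8]
After line 3 (insert 38 at index 0): lst = [38, 11, 18, 15, 8]

[38, 11, 18, 15, 8]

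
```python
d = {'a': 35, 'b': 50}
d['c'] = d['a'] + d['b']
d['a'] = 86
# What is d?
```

After line 1: d = {'a': 35, 'b': 50}
After line 2 (d['c'] = 35 + 50): d = {'a': 35, 'b': 50, 'c': 85}
After line 3: d = {'a': 86, 'b': 50, 'c': 85}

{'a': 86, 'b': 50, 'c': 85}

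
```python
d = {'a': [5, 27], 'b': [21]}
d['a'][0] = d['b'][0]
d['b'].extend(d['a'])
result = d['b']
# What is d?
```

After line 1: d = {'a': [5, 27], 'b': [21]}
After line 2 (a[0] = b[0] = 21): d = {'a': [21, 27], 'b': [21]}
After line 3 (b.extend(a) appends [21, 27]): d = {'a': [21, 27], 'b': [21, 21, 27]}
After line 4: result = d['b'] = [21, 21, 27]

{'a': [21, 27], 'b': [21, 21, 27]}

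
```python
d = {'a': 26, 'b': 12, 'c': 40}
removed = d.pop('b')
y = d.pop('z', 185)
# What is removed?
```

After line 1: d = {'a': 26, 'b': 12, 'c': 40}
After line 2 (pop 'b' returns 12): d = {'a': 26, 'c': 40}, removed = 12
After line 3 (pop 'z' missing, returns default 185): d = {'a': 26, 'c': 40}, y = 185

12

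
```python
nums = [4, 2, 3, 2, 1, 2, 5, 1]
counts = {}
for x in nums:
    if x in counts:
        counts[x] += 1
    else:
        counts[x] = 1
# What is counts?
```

Initial: counts = {}, nums = [4, 2, 3, 2, 1, 2, 5, 1]
See 4: counts = {4: 1}
See 2: counts = {4: 1, 2: 1}
See 3: counts = {4: 1, 2: 1, 3: 1}
See 2: counts = {4: 1, 2: 2, 3: 1}
See 1: counts = {4: 1, 2: 2, 3: 1, 1: 1}
See 2: counts = {4: 1, 2: 3, 3: 1, 1: 1}
See 5: counts = {4: 1, 2: 3, 3: 1, 1: 1, 5: 1}
See 1: counts = {4: 1, 2: 3, 3: 1, 1: 2, 5: 1}

{4: 1, 2: 3, 3: 1, 1: 2, 5: 1}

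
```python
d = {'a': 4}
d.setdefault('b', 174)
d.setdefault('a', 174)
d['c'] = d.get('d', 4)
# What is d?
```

After line 1: d = {'a': 4}
After line 2 (setdefault adds 'b'=174): d = {'a': 4, 'b': 174}
After line 3 (setdefault 'a' no-op, already exists): d = {'a': 4, 'b': 174}
After line 4 (get('d', 4) returns default since 'd' not in d): d = {'a': 4, 'b': 174, 'c': 4}

{'a': 4, 'b': 174, 'c': 4}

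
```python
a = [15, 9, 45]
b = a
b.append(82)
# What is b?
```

After line 1: a = [15, 9, 45]
After line 2 (b = a is an alias, same object): a = [15, 9, 45], b = [15, 9, 45]
After line 3 (b.append mutates the shared list): a = [15, 9, 45, 82], b = [15, 9, 45, 82]

[15, 9, 45, 82]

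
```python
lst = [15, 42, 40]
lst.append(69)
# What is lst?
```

[15, 42, 40, 69]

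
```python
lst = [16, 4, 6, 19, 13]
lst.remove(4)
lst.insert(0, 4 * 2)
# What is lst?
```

After line 1: lst = [16, 4, 6, 19, 13]
After line 2 (remove first 4): lst = [16, 6, 19, 13]
After line 3 (insert 8 at index 0): lst = [8, 16, 6, 19, 13]

[8, 16, 6, 19, 13]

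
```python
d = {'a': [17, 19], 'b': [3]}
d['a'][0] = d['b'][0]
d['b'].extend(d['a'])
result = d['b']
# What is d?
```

After line 1: d = {'a': [17, 19], 'b': [3]}
After line 2 (a[0] = b[0] = 3): d = {'a': [3, 19], 'b': [3]}
After line 3 (b.extend(a) appends [3, 19]): d = {'a': [3, 19], 'b': [3, 3, 19]}
After line 4: result = d['b'] = [3, 3, 19]

{'a': [3, 19], 'b': [3, 3, 19]}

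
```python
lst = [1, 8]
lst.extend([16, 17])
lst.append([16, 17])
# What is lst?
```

After line 1: lst = [1, 8]
After line 2 (extend unpacks [16, 17]): lst = [1, 8, 16, 17]
After line 3 (append adds [16, 17] as single element): lst = [1, 8, 16, 17, [16, 17]]

[1, 8, 16, 17, [16, 17]]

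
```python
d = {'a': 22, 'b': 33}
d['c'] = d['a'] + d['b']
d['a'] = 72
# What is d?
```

After line 1: d = {'a': 22, 'b': 33}
After line 2 (d['c'] = 22 + 33): d = {'a': 22, 'b': 33, 'c': 55}
After line 3: d = {'a': 72, 'b': 33, 'c': 55}

{'a': 72, 'b': 33, 'c': 55}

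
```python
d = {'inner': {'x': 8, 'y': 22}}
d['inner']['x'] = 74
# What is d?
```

After line 1: d = {'inner': {'x': 8, 'y': 22}}
After line 2 (inner x overwritten): d = {'inner': {'x': 74, 'y': 22}}

{'inner': {'x': 74, 'y': 22}}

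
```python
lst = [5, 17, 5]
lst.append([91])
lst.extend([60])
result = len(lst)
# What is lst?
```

After line 1: lst = [5, 17, 5]
After line 2 (append adds [91] as single element): lst = [5, 17, 5, [91]]
After line 3 (extend unpacks [60], adds 60): lst = [5, 17, 5, [91], 60]
After line 4: result = len(lst) = 5

[5, 17, 5, [91], 60]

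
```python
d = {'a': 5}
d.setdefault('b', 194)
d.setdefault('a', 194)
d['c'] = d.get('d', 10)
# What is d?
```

After line 1: d = {'a': 5}
After line 2 (setdefault adds 'b'=194): d = {'a': 5, 'b': 194}
After line 3 (setdefault 'a' no-op, already exists): d = {'a': 5, 'b': 194}
After line 4 (get('d', 10) returns default since 'd' not in d): d = {'a': 5, 'b': 194, 'c': 10}

{'a': 5, 'b': 194, 'c': 10}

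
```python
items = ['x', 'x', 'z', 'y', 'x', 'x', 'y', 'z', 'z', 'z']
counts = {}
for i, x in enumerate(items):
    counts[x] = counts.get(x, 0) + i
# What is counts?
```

Initial: counts = {}, items = ['x', 'x', 'z', 'y', 'x', 'x', 'y', 'z', 'z', 'z']
i=0, x='x': counts = {'x': 0}
i=1, x='x': counts = {'x': 1}
i=2, x='z': counts = {'x': 1, 'z': 2}
i=3, x='y': counts = {'x': 1, 'z': 2, 'y': 3}
i=4, x='x': counts = {'x': 5, 'z': 2, 'y': 3}
i=5, x='x': counts = {'x': 10, 'z': 2, 'y': 3}
i=6, x='y': counts = {'x': 10, 'z': 2, 'y': 9}
i=7, x='z': counts = {'x': 10, 'z': 9, 'y': 9}
i=8, x='z': counts = {'x': 10, 'z': 17, 'y': 9}
i=9, x='z': counts = {'x': 10, 'z': 26, 'y': 9}

{'x': 10, 'z': 26, 'y': 9}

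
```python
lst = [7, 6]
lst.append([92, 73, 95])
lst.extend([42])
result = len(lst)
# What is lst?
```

After line 1: lst = [7, 6]
After line 2 (append adds [92, 73, 95] as single element): lst = [7, 6, [92, 73, 95]]
After line 3 (extend unpacks [42], adds 42): lst = [7, 6, [92, 73, 95], 42]
After line 4: result = len(lst) = 4

[7, 6, [92, 73, 95], 42]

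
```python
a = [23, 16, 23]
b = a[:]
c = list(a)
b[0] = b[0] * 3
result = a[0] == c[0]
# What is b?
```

After line 1: a = [23, 16, 23]
After line 2 (b = a[:], copy): a = [23, 16, 23], b = [23, 16, 23]
After line 3 (c = list(a) is a copy, new object): c = [23, 16, 23]
After line 4 (b[0] = 23 * 3 = 69; only b mutates (copy)): a = [23, 16, 23], b = [69, 16, 23], c = [23, 16, 23]
After line 5 (a[0] = 23, c[0] = 23; result = True)

[69, 16, 23]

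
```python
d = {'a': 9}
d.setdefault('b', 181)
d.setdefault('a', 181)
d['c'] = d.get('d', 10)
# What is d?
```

After line 1: d = {'a': 9}
After line 2 (setdefault adds 'b'=181): d = {'a': 9, 'b': 181}
After line 3 (setdefault 'a' no-op, already exists): d = {'a': 9, 'b': 181}
After line 4 (get('d', 10) returns default since 'd' not in d): d = {'a': 9, 'b': 181, 'c': 10}

{'a': 9, 'b': 181, 'c': 10}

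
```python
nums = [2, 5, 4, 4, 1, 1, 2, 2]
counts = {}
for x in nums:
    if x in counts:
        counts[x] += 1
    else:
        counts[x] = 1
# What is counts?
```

Initial: counts = {}, nums = [2, 5, 4, 4, 1, 1, 2, 2]
See 2: counts = {2: 1}
See 5: counts = {2: 1, 5: 1}
See 4: counts = {2: 1, 5: 1, 4: 1}
See 4: counts = {2: 1, 5: 1, 4: 2}
See 1: counts = {2: 1, 5: 1, 4: 2, 1: 1}
See 1: counts = {2: 1, 5: 1, 4: 2, 1: 2}
See 2: counts = {2: 2, 5: 1, 4: 2, 1: 2}
See 2: counts = {2: 3, 5: 1, 4: 2, 1: 2}

{2: 3, 5: 1, 4: 2, 1: 2}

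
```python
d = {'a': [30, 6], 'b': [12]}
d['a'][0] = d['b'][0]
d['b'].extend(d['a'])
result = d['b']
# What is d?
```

After line 1: d = {'a': [30, 6], 'b': [12]}
After line 2 (a[0] = b[0] = 12): d = {'a': [12, 6], 'b': [12]}
After line 3 (b.extend(a) appends [12, 6]): d = {'a': [12, 6], 'b': [12, 12, 6]}
After line 4: result = d['b'] = [12, 12, 6]

{'a': [12, 6], 'b': [12, 12, 6]}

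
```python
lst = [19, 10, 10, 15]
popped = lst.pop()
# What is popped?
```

15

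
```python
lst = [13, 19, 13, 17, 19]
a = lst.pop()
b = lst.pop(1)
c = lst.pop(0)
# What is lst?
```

After line 1: lst = [13, 19, 13, 17, 19]
After line 2 (pop() -> a = 19): lst = [13, 19, 13, 17]
After line 3 (pop(1) -> b = 19): lst = [13, 13, 17]
After line 4 (pop(0) -> c = 13): lst = [13, 17]

[13, 17]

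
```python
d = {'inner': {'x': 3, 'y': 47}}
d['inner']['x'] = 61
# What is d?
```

After line 1: d = {'inner': {'x': 3, 'y': 47}}
After line 2 (inner x overwritten): d = {'inner': {'x': 61, 'y': 47}}

{'inner': {'x': 61, 'y': 47}}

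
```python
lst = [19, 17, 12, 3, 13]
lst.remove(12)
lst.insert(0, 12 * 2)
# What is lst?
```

After line 1: lst = [19, 17, 12, 3, 13]
After line 2 (remove first 12): lst = [19, 17, 3, 13]
After line 3 (insert 24 at index 0): lst = [24, 19, 17, 3, 13]

[24, 19, 17, 3, 13]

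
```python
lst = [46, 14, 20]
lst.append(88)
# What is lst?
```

[46, 14, 20, 88]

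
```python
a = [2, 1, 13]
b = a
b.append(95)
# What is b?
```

After line 1: a = [2, 1, 13]
After line 2 (b = a is an alias, same object): a = [2, 1, 13], b = [2, 1, 13]
After line 3 (b.append mutates the shared list): a = [2, 1, 13, 95], b = [2, 1, 13, 95]

[2, 1, 13, 95]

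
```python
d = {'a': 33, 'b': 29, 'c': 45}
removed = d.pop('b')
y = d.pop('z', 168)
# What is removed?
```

After line 1: d = {'a': 33, 'b': 29, 'c': 45}
After line 2 (pop 'b' returns 29): d = {'a': 33, 'c': 45}, removed = 29
After line 3 (pop 'z' missing, returns default 168): d = {'a': 33, 'c': 45}, y = 168

29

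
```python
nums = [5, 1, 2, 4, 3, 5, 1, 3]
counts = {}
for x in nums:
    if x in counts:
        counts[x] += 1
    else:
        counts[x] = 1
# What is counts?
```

Initial: counts = {}, nums = [5, 1, 2, 4, 3, 5, 1, 3]
See 5: counts = {5: 1}
See 1: counts = {5: 1, 1: 1}
See 2: counts = {5: 1, 1: 1, 2: 1}
See 4: counts = {5: 1, 1: 1, 2: 1, 4: 1}
See 3: counts = {5: 1, 1: 1, 2: 1, 4: 1, 3: 1}
See 5: counts = {5: 2, 1: 1, 2: 1, 4: 1, 3: 1}
See 1: counts = {5: 2, 1: 2, 2: 1, 4: 1, 3: 1}
See 3: counts = {5: 2, 1: 2, 2: 1, 4: 1, 3: 2}

{5: 2, 1: 2, 2: 1, 4: 1, 3: 2}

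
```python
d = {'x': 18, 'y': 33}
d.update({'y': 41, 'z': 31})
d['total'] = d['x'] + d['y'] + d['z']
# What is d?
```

After line 1: d = {'x': 18, 'y': 33}
After line 2 (y overwritten, z added): d = {'x': 18, 'y': 41, 'z': 31}
After line 3 (total = 18 + 41 + 31 = 90): d = {'x': 18, 'y': 41, 'z': 31, 'total': 90}

{'x': 18, 'y': 41, 'z': 31, 'total': 90}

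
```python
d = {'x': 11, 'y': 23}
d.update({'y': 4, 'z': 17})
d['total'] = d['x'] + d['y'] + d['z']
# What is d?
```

After line 1: d = {'x': 11, 'y': 23}
After line 2 (y overwritten, z added): d = {'x': 11, 'y': 4, 'z': 17}
After line 3 (total = 11 + 4 + 17 = 32): d = {'x': 11, 'y': 4, 'z': 17, 'total': 32}

{'x': 11, 'y': 4, 'z': 17, 'total': 32}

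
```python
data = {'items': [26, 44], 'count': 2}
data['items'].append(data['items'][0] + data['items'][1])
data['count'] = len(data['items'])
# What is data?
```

After line 1: data = {'items': [26, 44], 'count': 2}
After line 2 (append 26 + 44 = 70): data = {'items': [26, 44, 70], 'count': 2}
After line 3 (count = len(items) = 3): data = {'items': [26, 44, 70], 'count': 3}

{'items': [26, 44, 70], 'count': 3}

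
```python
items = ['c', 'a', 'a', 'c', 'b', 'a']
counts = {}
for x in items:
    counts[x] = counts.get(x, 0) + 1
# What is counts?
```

Initial: counts = {}, items = ['c', 'a', 'a', 'c', 'b', 'a']
See 'c': counts = {'c': 1}
See 'a': counts = {'c': 1, 'a': 1}
See 'a': counts = {'c': 1, 'a': 2}
See 'c': counts = {'c': 2, 'a': 2}
See 'b': counts = {'c': 2, 'a': 2, 'b': 1}
See 'a': counts = {'c': 2, 'a': 3, 'b': 1}

{'c': 2, 'a': 3, 'b': 1}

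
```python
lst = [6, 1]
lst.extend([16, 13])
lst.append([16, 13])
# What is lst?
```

After line 1: lst = [6, 1]
After line 2 (extend unpacks [16, 13]): lst = [6, 1, 16, 13]
After line 3 (append adds [16, 13] as single element): lst = [6, 1, 16, 13, [16, 13]]

[6, 1, 16, 13, [16, 13]]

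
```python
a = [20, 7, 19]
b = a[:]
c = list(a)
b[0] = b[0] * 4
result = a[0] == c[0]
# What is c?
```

After line 1: a = [20, 7, 19]
After line 2 (b = a[:], copy): a = [20, 7, 19], b = [20, 7, 19]
After line 3 (c = list(a) is a copy, new object): c = [20, 7, 19]
After line 4 (b[0] = 20 * 4 = 80; only b mutates (copy)): a = [20, 7, 19], b = [80, 7, 19], c = [20, 7, 19]
After line 5 (a[0] = 20, c[0] = 20; result = True)

[20, 7, 19]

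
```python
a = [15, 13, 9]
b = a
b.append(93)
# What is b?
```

After line 1: a = [15, 13, 9]
After line 2 (b = a is an alias, same object): a = [15, 13, 9], b = [15, 13, 9]
After line 3 (b.append mutates the shared list): a = [15, 13, 9, 93], b = [15, 13, 9, 93]

[15, 13, 9, 93]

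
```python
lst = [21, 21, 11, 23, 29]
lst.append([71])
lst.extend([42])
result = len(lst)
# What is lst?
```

After line 1: lst = [21, 21, 11, 23, 29]
After line 2 (append adds [71] as single element): lst = [21, 21, 11, 23, 29, [71]]
After line 3 (extend unpacks [42], adds 42): lst = [21, 21, 11, 23, 29, [71], 42]
After line 4: result = len(lst) = 7

[21, 21, 11, 23, 29, [71], 42]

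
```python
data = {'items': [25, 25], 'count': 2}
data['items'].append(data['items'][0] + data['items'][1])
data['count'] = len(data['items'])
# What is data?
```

After line 1: data = {'items': [25, 25], 'count': 2}
After line 2 (append 25 + 25 = 50): data = {'items': [25, 25, 50], 'count': 2}
After line 3 (count = len(items) = 3): data = {'items': [25, 25, 50], 'count': 3}

{'items': [25, 25, 50], 'count': 3}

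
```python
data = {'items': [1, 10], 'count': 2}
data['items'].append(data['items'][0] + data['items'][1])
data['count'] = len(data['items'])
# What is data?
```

After line 1: data = {'items': [1, 10], 'count': 2}
After line 2 (append 1 + 10 = 11): data = {'items': [1, 10, 11], 'count': 2}
After line 3 (count = len(items) = 3): data = {'items': [1, 10, 11], 'count': 3}

{'items': [1, 10, 11], 'count': 3}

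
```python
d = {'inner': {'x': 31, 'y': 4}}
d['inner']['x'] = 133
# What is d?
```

After line 1: d = {'inner': {'x': 31, 'y': 4}}
After line 2 (inner x overwritten): d = {'inner': {'x': 133, 'y': 4}}

{'inner': {'x': 133, 'y': 4}}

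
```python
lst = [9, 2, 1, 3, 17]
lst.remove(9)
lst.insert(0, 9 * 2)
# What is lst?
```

After line 1: lst = [9, 2, 1, 3, 17]
After line 2 (remove first 9): lst = [2, 1, 3, 17]
After line 3 (insert 18 at index 0): lst = [18, 2, 1, 3, 17]

[18, 2, 1, 3, 17]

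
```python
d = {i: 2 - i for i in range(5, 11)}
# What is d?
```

{5: -3, 6: -4, 7: -5, 8: -6, 9: -7, 10: -8}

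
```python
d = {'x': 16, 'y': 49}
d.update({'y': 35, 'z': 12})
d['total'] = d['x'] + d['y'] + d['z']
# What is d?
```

After line 1: d = {'x': 16, 'y': 49}
After line 2 (y overwritten, z added): d = {'x': 16, 'y': 35, 'z': 12}
After line 3 (total = 16 + 35 + 12 = 63): d = {'x': 16, 'y': 35, 'z': 12, 'total': 63}

{'x': 16, 'y': 35, 'z': 12, 'total': 63}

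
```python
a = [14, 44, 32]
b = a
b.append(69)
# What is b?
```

After line 1: a = [14, 44, 32]
After line 2 (b = a is an alias, same object): a = [14, 44, 32], b = [14, 44, 32]
After line 3 (b.append mutates the shared list): a = [14, 44, 32, 69], b = [14, 44, 32, 69]

[14, 44, 32, 69]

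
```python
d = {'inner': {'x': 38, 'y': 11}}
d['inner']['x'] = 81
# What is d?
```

After line 1: d = {'inner': {'x': 38, 'y': 11}}
After line 2 (inner x overwritten): d = {'inner': {'x': 81, 'y': 11}}

{'inner': {'x': 81, 'y': 11}}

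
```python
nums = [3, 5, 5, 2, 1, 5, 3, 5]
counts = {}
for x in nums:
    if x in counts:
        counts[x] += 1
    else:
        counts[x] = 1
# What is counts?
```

Initial: counts = {}, nums = [3, 5, 5, 2, 1, 5, 3, 5]
See 3: counts = {3: 1}
See 5: counts = {3: 1, 5: 1}
See 5: counts = {3: 1, 5: 2}
See 2: counts = {3: 1, 5: 2, 2: 1}
See 1: counts = {3: 1, 5: 2, 2: 1, 1: 1}
See 5: counts = {3: 1, 5: 3, 2: 1, 1: 1}
See 3: counts = {3: 2, 5: 3, 2: 1, 1: 1}
See 5: counts = {3: 2, 5: 4, 2: 1, 1: 1}

{3: 2, 5: 4, 2: 1, 1: 1}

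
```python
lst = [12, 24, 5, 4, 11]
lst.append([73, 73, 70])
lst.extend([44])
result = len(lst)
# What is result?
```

After line 1: lst = [12, 24, 5, 4, 11]
After line 2 (append adds [73, 73, 70] as single element): lst = [12, 24, 5, 4, 11, [73, 73, 70]]
After line 3 (extend unpacks [44], adds 44): lst = [12, 24, 5, 4, 11, [73, 73, 70], 44]
After line 4: result = len(lst) = 7

7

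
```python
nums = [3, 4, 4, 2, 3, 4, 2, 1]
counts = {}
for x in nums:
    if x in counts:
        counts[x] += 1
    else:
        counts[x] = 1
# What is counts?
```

Initial: counts = {}, nums = [3, 4, 4, 2, 3, 4, 2, 1]
See 3: counts = {3: 1}
See 4: counts = {3: 1, 4: 1}
See 4: counts = {3: 1, 4: 2}
See 2: counts = {3: 1, 4: 2, 2: 1}
See 3: counts = {3: 2, 4: 2, 2: 1}
See 4: counts = {3: 2, 4: 3, 2: 1}
See 2: counts = {3: 2, 4: 3, 2: 2}
See 1: counts = {3: 2, 4: 3, 2: 2, 1: 1}

{3: 2, 4: 3, 2: 2, 1: 1}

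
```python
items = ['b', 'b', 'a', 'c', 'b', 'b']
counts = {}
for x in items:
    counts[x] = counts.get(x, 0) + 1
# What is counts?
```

Initial: counts = {}, items = ['b', 'b', 'a', 'c', 'b', 'b']
See 'b': counts = {'b': 1}
See 'b': counts = {'b': 2}
See 'a': counts = {'b': 2, 'a': 1}
See 'c': counts = {'b': 2, 'a': 1, 'c': 1}
See 'b': counts = {'b': 3, 'a': 1, 'c': 1}
See 'b': counts = {'b': 4, 'a': 1, 'c': 1}

{'b': 4, 'a': 1, 'c': 1}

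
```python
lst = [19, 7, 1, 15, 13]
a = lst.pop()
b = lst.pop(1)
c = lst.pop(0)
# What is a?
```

After line 1: lst = [19, 7, 1, 15, 13]
After line 2 (pop() -> a = 13): lst = [19, 7, 1, 15]
After line 3 (pop(1) -> b = 7): lst = [19, 1, 15]
After line 4 (pop(0) -> c = 19): lst = [1, 15]

13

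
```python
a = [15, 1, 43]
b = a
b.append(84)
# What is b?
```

After line 1: a = [15, 1, 43]
After line 2 (b = a is an alias, same object): a = [15, 1, 43], b = [15, 1, 43]
After line 3 (b.append mutates the shared list): a = [15, 1, 43, 84], b = [15, 1, 43, 84]

[15, 1, 43, 84]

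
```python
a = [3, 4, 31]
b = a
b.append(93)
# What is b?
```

After line 1: a = [3, 4, 31]
After line 2 (b = a is an alias, same object): a = [3, 4, 31], b = [3, 4, 31]
After line 3 (b.append mutates the shared list): a = [3, 4, 31, 93], b = [3, 4, 31, 93]

[3, 4, 31, 93]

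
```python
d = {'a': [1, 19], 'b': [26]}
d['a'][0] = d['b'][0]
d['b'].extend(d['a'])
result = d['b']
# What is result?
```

After line 1: d = {'a': [1, 19], 'b': [26]}
After line 2 (a[0] = b[0] = 26): d = {'a': [26, 19], 'b': [26]}
After line 3 (b.extend(a) appends [26, 19]): d = {'a': [26, 19], 'b': [26, 26, 19]}
After line 4: result = d['b'] = [26, 26, 19]

[26, 26, 19]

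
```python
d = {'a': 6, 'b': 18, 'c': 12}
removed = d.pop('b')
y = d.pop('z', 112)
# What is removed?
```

After line 1: d = {'a': 6, 'b': 18, 'c': 12}
After line 2 (pop 'b' returns 18): d = {'a': 6, 'c': 12}, removed = 18
After line 3 (pop 'z' missing, returns default 112): d = {'a': 6, 'c': 12}, y = 112

18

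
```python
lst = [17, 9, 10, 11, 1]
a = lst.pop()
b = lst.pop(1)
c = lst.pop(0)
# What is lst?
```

After line 1: lst = [17, 9, 10, 11, 1]
After line 2 (pop() -> a = 1): lst = [17, 9, 10, 11]
After line 3 (pop(1) -> b = 9): lst = [17, 10, 11]
After line 4 (pop(0) -> c = 17): lst = [10, 11]

[10, 11]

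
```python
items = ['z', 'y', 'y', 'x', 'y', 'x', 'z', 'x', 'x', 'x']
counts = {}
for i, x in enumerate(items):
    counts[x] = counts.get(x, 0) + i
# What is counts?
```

Initial: counts = {}, items = ['z', 'y', 'y', 'x', 'y', 'x', 'z', 'x', 'x', 'x']
i=0, x='z': counts = {'z': 0}
i=1, x='y': counts = {'z': 0, 'y': 1}
i=2, x='y': counts = {'z': 0, 'y': 3}
i=3, x='x': counts = {'z': 0, 'y': 3, 'x': 3}
i=4, x='y': counts = {'z': 0, 'y': 7, 'x': 3}
i=5, x='x': counts = {'z': 0, 'y': 7, 'x': 8}
i=6, x='z': counts = {'z': 6, 'y': 7, 'x': 8}
i=7, x='x': counts = {'z': 6, 'y': 7, 'x': 15}
i=8, x='x': counts = {'z': 6, 'y': 7, 'x': 23}
i=9, x='x': counts = {'z': 6, 'y': 7, 'x': 32}

{'z': 6, 'y': 7, 'x': 32}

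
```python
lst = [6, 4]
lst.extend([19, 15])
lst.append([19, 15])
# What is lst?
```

After line 1: lst = [6, 4]
After line 2 (extend unpacks [19, 15]): lst = [6, 4, 19, 15]
After line 3 (append adds [19, 15] as single element): lst = [6, 4, 19, 15, [19, 15]]

[6, 4, 19, 15, [19, 15]]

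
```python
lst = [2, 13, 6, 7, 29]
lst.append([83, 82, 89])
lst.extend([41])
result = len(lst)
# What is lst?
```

After line 1: lst = [2, 13, 6, 7, 29]
After line 2 (append adds [83, 82, 89] as single element): lst = [2, 13, 6, 7, 29, [83, 82, 89]]
After line 3 (extend unpacks [41], adds 41): lst = [2, 13, 6, 7, 29, [83, 82, 89], 41]
After line 4: result = len(lst) = 7

[2, 13, 6, 7, 29, [83, 82, 89], 41]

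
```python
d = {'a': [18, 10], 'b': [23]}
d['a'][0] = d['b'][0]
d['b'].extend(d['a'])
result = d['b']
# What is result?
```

After line 1: d = {'a': [18, 10], 'b': [23]}
After line 2 (a[0] = b[0] = 23): d = {'a': [23, 10], 'b': [23]}
After line 3 (b.extend(a) appends [23, 10]): d = {'a': [23, 10], 'b': [23, 23, 10]}
After line 4: result = d['b'] = [23, 23, 10]

[23, 23, 10]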